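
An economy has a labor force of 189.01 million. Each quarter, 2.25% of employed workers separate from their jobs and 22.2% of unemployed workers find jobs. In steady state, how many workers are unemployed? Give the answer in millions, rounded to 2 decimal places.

Steady-state unemployment rate u* = s/(s+f) = 2.25/(2.25+22.2) = 0.092025.
Unemployed = u* × labor force = 0.092025 × 189.01 ≈ 17.39 million.

About 17.39 million are unemployed in steady state.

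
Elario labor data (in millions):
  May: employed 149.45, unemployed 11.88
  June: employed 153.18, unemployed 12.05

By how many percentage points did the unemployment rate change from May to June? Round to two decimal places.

The unemployment rate changed by −0.07 percentage points.

May: labor force = 149.45 + 11.88 = 161.33; u = 11.88/161.33 = 7.36%.
June: labor force = 153.18 + 12.05 = 165.23; u = 12.05/165.23 = 7.29%.
Change = 7.29% − 7.36% = −0.07 pp.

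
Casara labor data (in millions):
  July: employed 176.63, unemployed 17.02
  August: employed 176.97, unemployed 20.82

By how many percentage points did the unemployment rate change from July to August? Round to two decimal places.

The unemployment rate changed by +1.74 percentage points.

July: labor force = 176.63 + 17.02 = 193.65; u = 17.02/193.65 = 8.79%.
August: labor force = 176.97 + 20.82 = 197.79; u = 20.82/197.79 = 10.53%.
Change = 10.53% − 8.79% = +1.74 pp.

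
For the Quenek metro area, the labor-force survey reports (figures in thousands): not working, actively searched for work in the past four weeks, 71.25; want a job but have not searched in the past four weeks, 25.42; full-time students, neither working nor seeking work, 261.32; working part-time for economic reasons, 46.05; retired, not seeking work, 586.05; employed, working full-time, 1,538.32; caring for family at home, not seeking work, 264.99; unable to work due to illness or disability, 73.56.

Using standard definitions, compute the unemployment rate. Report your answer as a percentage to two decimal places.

Employed = 46.05 + 1,538.32 = 1,584.37 thousand (anyone who worked, including part-time for economic reasons, counts as employed).
Unemployed = 71.25 thousand.
Labor force = 1,584.37 + 71.25 = 1,655.62 thousand.
Unemployment rate = 71.25 / 1,655.62 = 4.30%.

Unemployment rate ≈ 4.30%.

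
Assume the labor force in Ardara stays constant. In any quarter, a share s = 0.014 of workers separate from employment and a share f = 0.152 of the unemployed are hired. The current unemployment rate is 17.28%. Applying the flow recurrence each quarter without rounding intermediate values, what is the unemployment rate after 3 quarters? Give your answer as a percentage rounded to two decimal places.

Unemployment rate after three quarters ≈ 13.57%.

With a fixed labor force, u_{t+1} = u_t + s·(1−u_t) − f·u_t = u_t·(1−s−f) + s.
Here 1−s−f = 0.834 and s = 0.014.
u_1 = 0.172800 × 0.834 + 0.014 = 0.158115.
u_2 = 0.158115 × 0.834 + 0.014 = 0.145868.
u_3 = 0.145868 × 0.834 + 0.014 = 0.135654.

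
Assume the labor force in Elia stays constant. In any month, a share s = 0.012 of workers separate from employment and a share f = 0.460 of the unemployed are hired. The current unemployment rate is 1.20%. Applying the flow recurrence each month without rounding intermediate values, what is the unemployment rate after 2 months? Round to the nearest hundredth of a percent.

Unemployment rate after two months ≈ 2.17%.

With a fixed labor force, u_{t+1} = u_t + s·(1−u_t) − f·u_t = u_t·(1−s−f) + s.
Here 1−s−f = 0.528 and s = 0.012.
u_1 = 0.012000 × 0.528 + 0.012 = 0.018336.
u_2 = 0.018336 × 0.528 + 0.012 = 0.021681.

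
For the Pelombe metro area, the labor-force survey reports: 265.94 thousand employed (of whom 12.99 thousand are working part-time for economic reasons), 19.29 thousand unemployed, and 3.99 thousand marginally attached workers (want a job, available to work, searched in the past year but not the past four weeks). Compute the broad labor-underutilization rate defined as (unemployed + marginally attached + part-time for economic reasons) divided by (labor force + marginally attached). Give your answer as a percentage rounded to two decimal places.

Labor force = 265.94 + 19.29 = 285.23 thousand.
Numerator = 19.29 + 3.99 + 12.99 = 36.27 thousand.
Denominator = 285.23 + 3.99 = 289.22 thousand.
Broad rate = 36.27 / 289.22 = 12.54%.

Broad underutilization rate ≈ 12.54%.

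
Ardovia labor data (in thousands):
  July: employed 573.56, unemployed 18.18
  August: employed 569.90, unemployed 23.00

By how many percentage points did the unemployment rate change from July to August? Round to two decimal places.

July: labor force = 573.56 + 18.18 = 591.74; u = 18.18/591.74 = 3.07%.
August: labor force = 569.90 + 23.00 = 592.90; u = 23.00/592.90 = 3.88%.
Change = 3.88% − 3.07% = +0.81 pp.

The unemployment rate changed by +0.81 percentage points.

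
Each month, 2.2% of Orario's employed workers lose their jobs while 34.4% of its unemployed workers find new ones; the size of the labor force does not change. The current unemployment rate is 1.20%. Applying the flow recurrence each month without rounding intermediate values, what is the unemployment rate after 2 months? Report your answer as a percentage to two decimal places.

With a fixed labor force, u_{t+1} = u_t + s·(1−u_t) − f·u_t = u_t·(1−s−f) + s.
Here 1−s−f = 0.634 and s = 0.022.
u_1 = 0.012000 × 0.634 + 0.022 = 0.029608.
u_2 = 0.029608 × 0.634 + 0.022 = 0.040771.

Unemployment rate after two months ≈ 4.08%.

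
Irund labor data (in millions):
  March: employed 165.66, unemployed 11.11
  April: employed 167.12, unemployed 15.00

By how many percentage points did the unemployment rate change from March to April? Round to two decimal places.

March: labor force = 165.66 + 11.11 = 176.77; u = 11.11/176.77 = 6.29%.
April: labor force = 167.12 + 15.00 = 182.12; u = 15.00/182.12 = 8.24%.
Change = 8.24% − 6.29% = +1.95 pp.

The unemployment rate changed by +1.95 percentage points.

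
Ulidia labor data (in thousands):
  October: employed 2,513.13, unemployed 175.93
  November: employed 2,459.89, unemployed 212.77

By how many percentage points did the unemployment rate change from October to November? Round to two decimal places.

October: labor force = 2,513.13 + 175.93 = 2,689.06; u = 175.93/2,689.06 = 6.54%.
November: labor force = 2,459.89 + 212.77 = 2,672.66; u = 212.77/2,672.66 = 7.96%.
Change = 7.96% − 6.54% = +1.42 pp.

The unemployment rate changed by +1.42 percentage points.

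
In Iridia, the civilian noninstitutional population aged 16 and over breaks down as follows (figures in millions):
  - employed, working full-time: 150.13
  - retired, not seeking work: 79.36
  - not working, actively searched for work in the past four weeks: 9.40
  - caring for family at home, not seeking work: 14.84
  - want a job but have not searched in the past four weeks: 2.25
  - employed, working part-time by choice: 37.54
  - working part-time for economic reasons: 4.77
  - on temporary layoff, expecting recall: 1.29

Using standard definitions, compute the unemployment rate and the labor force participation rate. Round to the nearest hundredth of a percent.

Employed = 150.13 + 37.54 + 4.77 = 192.44 million (anyone who worked, including part-time for economic reasons, counts as employed).
Unemployed = 9.40 + 1.29 = 10.69 million (jobless and actively searching, or on temporary layoff).
Labor force = 192.44 + 10.69 = 203.13 million.
Not in labor force = 79.36 + 14.84 + 2.25 = 96.45 million (those not working and not actively searching are outside the labor force — including those who want a job but have given up searching).
Civilian working-age population = 203.13 + 96.45 = 299.58 million.
Unemployment rate = 10.69 / 203.13 = 5.26%.
Labor force participation rate = 203.13 / 299.58 = 67.80%.

Unemployment rate ≈ 5.26%; labor force participation rate ≈ 67.80%.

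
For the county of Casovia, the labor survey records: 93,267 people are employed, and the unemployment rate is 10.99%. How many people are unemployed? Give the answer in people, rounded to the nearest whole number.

Let U be the number unemployed. The labor force is E + U, and U/(E+U) = 0.1099.
So U = 0.1099 × 93,267 / (1 − 0.1099) = 10250.04 / 0.8901 ≈ 11,516.

About 11,516 are unemployed.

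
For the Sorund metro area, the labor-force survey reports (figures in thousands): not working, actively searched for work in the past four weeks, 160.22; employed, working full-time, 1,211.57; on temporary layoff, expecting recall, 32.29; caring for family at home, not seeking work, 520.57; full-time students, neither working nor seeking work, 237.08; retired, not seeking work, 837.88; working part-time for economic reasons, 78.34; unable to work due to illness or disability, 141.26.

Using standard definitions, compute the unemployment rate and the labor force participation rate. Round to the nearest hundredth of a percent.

Unemployment rate ≈ 12.99%; labor force participation rate ≈ 46.05%.

Employed = 1,211.57 + 78.34 = 1,289.91 thousand (anyone who worked, including part-time for economic reasons, counts as employed).
Unemployed = 160.22 + 32.29 = 192.51 thousand (jobless and actively searching, or on temporary layoff).
Labor force = 1,289.91 + 192.51 = 1,482.42 thousand.
Not in labor force = 520.57 + 237.08 + 837.88 + 141.26 = 1,736.79 thousand (those not working and not actively searching are outside the labor force).
Civilian working-age population = 1,482.42 + 1,736.79 = 3,219.21 thousand.
Unemployment rate = 192.51 / 1,482.42 = 12.99%.
Labor force participation rate = 1,482.42 / 3,219.21 = 46.05%.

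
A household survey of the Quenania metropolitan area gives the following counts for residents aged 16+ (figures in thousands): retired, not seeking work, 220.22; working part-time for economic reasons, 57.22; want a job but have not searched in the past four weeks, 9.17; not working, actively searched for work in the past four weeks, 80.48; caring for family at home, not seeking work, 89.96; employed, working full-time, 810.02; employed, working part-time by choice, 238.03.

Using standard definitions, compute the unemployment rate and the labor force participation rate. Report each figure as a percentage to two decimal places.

Unemployment rate ≈ 6.79%; labor force participation rate ≈ 78.78%.

Employed = 57.22 + 810.02 + 238.03 = 1,105.27 thousand (anyone who worked, including part-time for economic reasons, counts as employed).
Unemployed = 80.48 thousand.
Labor force = 1,105.27 + 80.48 = 1,185.75 thousand.
Not in labor force = 220.22 + 9.17 + 89.96 = 319.35 thousand (those not working and not actively searching are outside the labor force — including those who want a job but have given up searching).
Civilian working-age population = 1,185.75 + 319.35 = 1,505.10 thousand.
Unemployment rate = 80.48 / 1,185.75 = 6.79%.
Labor force participation rate = 1,185.75 / 1,505.10 = 78.78%.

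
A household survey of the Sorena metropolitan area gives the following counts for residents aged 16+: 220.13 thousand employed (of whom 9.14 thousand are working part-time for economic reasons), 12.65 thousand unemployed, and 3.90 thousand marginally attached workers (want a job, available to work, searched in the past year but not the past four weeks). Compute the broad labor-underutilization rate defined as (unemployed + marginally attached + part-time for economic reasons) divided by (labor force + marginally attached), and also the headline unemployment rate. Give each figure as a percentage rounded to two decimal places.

Labor force = 220.13 + 12.65 = 232.78 thousand.
Numerator = 12.65 + 3.90 + 9.14 = 25.69 thousand.
Denominator = 232.78 + 3.90 = 236.68 thousand.
Broad rate = 25.69 / 236.68 = 10.85%.
Headline unemployment rate = 12.65 / 232.78 = 5.43%.

Broad underutilization rate ≈ 10.85%; headline unemployment rate ≈ 5.43%.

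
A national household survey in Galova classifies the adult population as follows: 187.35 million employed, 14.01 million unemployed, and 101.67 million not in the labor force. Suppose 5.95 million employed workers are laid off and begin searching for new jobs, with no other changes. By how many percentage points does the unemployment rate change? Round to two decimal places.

Initially, labor force = 187.35 + 14.01 = 201.36 million, so u = 14.01/201.36 = 6.96%.
After the change, employed falls and unemployed rises by 5.95; labor force unchanged → E = 181.40, U = 19.96, labor force = 201.36 million.
New unemployment rate = 19.96 / 201.36 = 9.91%.
Change = 9.91% − 6.96% = +2.95 percentage points.

The unemployment rate changes by +2.95 percentage points.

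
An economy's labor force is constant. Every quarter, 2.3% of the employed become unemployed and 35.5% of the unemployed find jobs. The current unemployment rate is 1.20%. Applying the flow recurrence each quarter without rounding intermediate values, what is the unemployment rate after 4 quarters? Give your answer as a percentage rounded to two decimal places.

Unemployment rate after four quarters ≈ 5.35%.

With a fixed labor force, u_{t+1} = u_t + s·(1−u_t) − f·u_t = u_t·(1−s−f) + s.
Here 1−s−f = 0.622 and s = 0.023.
u_1 = 0.012000 × 0.622 + 0.023 = 0.030464.
u_2 = 0.030464 × 0.622 + 0.023 = 0.041949.
u_3 = 0.041949 × 0.622 + 0.023 = 0.049092.
u_4 = 0.049092 × 0.622 + 0.023 = 0.053535.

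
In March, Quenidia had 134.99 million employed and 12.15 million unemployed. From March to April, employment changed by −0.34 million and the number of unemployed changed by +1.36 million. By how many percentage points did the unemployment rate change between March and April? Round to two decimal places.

The unemployment rate changed by +0.86 percentage points.

March: labor force = 134.99 + 12.15 = 147.14; u = 12.15/147.14 = 8.26%.
April: labor force = 134.65 + 13.51 = 148.16; u = 13.51/148.16 = 9.12%.
Change = 9.12% − 8.26% = +0.86 pp.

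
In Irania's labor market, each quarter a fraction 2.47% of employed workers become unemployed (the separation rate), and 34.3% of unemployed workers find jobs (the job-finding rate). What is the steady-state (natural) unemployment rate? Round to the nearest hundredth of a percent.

Steady-state unemployment rate ≈ 6.72%.

At steady state the flows balance: s·E = f·U, so U/(E+U) = s/(s+f).
u* = 2.47 / (2.47 + 34.3) = 2.47 / 36.77 = 6.72%.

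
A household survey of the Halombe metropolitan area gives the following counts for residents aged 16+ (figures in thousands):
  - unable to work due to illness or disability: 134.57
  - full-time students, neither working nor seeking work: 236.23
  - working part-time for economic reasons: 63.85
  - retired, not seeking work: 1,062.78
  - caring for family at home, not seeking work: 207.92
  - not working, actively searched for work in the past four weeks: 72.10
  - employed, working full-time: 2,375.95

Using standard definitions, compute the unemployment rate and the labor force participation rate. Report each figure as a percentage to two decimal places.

Unemployment rate ≈ 2.87%; labor force participation rate ≈ 60.48%.

Employed = 63.85 + 2,375.95 = 2,439.80 thousand (anyone who worked, including part-time for economic reasons, counts as employed).
Unemployed = 72.10 thousand.
Labor force = 2,439.80 + 72.10 = 2,511.90 thousand.
Not in labor force = 134.57 + 236.23 + 1,062.78 + 207.92 = 1,641.50 thousand (those not working and not actively searching are outside the labor force).
Civilian working-age population = 2,511.90 + 1,641.50 = 4,153.40 thousand.
Unemployment rate = 72.10 / 2,511.90 = 2.87%.
Labor force participation rate = 2,511.90 / 4,153.40 = 60.48%.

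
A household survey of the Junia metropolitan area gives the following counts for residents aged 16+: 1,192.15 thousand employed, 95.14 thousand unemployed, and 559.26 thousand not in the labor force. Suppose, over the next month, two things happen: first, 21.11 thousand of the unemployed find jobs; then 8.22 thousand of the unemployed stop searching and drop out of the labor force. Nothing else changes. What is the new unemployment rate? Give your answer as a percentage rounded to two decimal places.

New unemployment rate ≈ 5.15%.

Initially, labor force = 1,192.15 + 95.14 = 1,287.29 thousand, so u = 95.14/1,287.29 = 7.39%.
After the first change, unemployed falls and employed rises by 21.11; labor force unchanged → E = 1,213.26, U = 74.03, labor force = 1,287.29 thousand.
After the second change, unemployed and labor force both fall by 8.22 → E = 1,213.26, U = 65.81, labor force = 1,279.07 thousand.
New unemployment rate = 65.81 / 1,279.07 = 5.15%.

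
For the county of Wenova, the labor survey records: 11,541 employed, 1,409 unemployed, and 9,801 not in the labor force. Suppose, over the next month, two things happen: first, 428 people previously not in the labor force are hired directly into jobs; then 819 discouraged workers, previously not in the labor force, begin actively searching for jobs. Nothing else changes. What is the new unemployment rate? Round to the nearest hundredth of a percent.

Initially, labor force = 11,541 + 1,409 = 12,950, so u = 1,409/12,950 = 10.88%.
After the first change, employed and labor force both rise by 428; unemployed unchanged → E = 11,969, U = 1,409, labor force = 13,378.
After the second change, unemployed and labor force both rise by 819 → E = 11,969, U = 2,228, labor force = 14,197.
New unemployment rate = 2,228 / 14,197 = 15.69%.

New unemployment rate ≈ 15.69%.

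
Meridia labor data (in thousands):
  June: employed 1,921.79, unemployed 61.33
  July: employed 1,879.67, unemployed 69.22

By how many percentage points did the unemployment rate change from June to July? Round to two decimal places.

June: labor force = 1,921.79 + 61.33 = 1,983.12; u = 61.33/1,983.12 = 3.09%.
July: labor force = 1,879.67 + 69.22 = 1,948.89; u = 69.22/1,948.89 = 3.55%.
Change = 3.55% − 3.09% = +0.46 pp.

The unemployment rate changed by +0.46 percentage points.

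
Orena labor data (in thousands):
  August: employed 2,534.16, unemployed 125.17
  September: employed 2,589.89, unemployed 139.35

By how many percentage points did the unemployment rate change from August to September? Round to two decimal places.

August: labor force = 2,534.16 + 125.17 = 2,659.33; u = 125.17/2,659.33 = 4.71%.
September: labor force = 2,589.89 + 139.35 = 2,729.24; u = 139.35/2,729.24 = 5.11%.
Change = 5.11% − 4.71% = +0.40 pp.

The unemployment rate changed by +0.40 percentage points.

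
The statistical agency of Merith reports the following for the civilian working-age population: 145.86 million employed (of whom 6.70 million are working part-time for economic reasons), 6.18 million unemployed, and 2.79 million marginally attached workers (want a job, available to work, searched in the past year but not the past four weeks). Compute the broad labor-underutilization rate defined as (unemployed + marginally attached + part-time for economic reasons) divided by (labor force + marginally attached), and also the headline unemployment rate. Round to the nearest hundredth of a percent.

Broad underutilization rate ≈ 10.12%; headline unemployment rate ≈ 4.06%.

Labor force = 145.86 + 6.18 = 152.04 million.
Numerator = 6.18 + 2.79 + 6.70 = 15.67 million.
Denominator = 152.04 + 2.79 = 154.83 million.
Broad rate = 15.67 / 154.83 = 10.12%.
Headline unemployment rate = 6.18 / 152.04 = 4.06%.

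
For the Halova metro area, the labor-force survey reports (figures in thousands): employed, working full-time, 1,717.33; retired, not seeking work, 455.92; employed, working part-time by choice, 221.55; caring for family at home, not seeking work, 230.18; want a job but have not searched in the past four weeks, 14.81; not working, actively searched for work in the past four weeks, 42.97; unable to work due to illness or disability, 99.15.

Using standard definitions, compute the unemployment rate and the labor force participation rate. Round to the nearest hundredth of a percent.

Employed = 1,717.33 + 221.55 = 1,938.88 thousand.
Unemployed = 42.97 thousand.
Labor force = 1,938.88 + 42.97 = 1,981.85 thousand.
Not in labor force = 455.92 + 230.18 + 14.81 + 99.15 = 800.06 thousand (those not working and not actively searching are outside the labor force — including those who want a job but have given up searching).
Civilian working-age population = 1,981.85 + 800.06 = 2,781.91 thousand.
Unemployment rate = 42.97 / 1,981.85 = 2.17%.
Labor force participation rate = 1,981.85 / 2,781.91 = 71.24%.

Unemployment rate ≈ 2.17%; labor force participation rate ≈ 71.24%.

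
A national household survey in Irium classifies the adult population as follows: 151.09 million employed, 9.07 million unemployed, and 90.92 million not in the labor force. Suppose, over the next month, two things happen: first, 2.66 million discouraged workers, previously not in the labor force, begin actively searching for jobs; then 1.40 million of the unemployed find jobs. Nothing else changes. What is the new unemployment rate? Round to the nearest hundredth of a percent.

New unemployment rate ≈ 6.34%.

Initially, labor force = 151.09 + 9.07 = 160.16 million, so u = 9.07/160.16 = 5.66%.
After the first change, unemployed and labor force both rise by 2.66 → E = 151.09, U = 11.73, labor force = 162.82 million.
After the second change, unemployed falls and employed rises by 1.40; labor force unchanged → E = 152.49, U = 10.33, labor force = 162.82 million.
New unemployment rate = 10.33 / 162.82 = 6.34%.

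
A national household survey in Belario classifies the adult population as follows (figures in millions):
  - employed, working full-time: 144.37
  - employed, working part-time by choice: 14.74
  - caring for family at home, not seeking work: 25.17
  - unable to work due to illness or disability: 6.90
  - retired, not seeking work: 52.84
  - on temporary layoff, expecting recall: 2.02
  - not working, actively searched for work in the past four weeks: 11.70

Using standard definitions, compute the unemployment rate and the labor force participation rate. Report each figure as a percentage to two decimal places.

Unemployment rate ≈ 7.94%; labor force participation rate ≈ 67.06%.

Employed = 144.37 + 14.74 = 159.11 million.
Unemployed = 2.02 + 11.70 = 13.72 million (jobless and actively searching, or on temporary layoff).
Labor force = 159.11 + 13.72 = 172.83 million.
Not in labor force = 25.17 + 6.90 + 52.84 = 84.91 million (those not working and not actively searching are outside the labor force).
Civilian working-age population = 172.83 + 84.91 = 257.74 million.
Unemployment rate = 13.72 / 172.83 = 7.94%.
Labor force participation rate = 172.83 / 257.74 = 67.06%.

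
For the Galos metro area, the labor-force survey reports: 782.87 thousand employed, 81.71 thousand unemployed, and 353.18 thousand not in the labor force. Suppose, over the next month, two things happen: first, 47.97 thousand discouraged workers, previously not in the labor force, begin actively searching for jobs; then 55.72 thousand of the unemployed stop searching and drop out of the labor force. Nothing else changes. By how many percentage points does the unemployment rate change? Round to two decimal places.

Initially, labor force = 782.87 + 81.71 = 864.58 thousand, so u = 81.71/864.58 = 9.45%.
After the first change, unemployed and labor force both rise by 47.97 → E = 782.87, U = 129.68, labor force = 912.55 thousand.
After the second change, unemployed and labor force both fall by 55.72 → E = 782.87, U = 73.96, labor force = 856.83 thousand.
New unemployment rate = 73.96 / 856.83 = 8.63%.
Change = 8.63% − 9.45% = −0.82 percentage points.

The unemployment rate changes by −0.82 percentage points.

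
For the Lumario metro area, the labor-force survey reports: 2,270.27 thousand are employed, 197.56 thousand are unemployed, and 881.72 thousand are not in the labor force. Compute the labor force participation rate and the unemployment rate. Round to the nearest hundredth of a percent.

Labor force = employed + unemployed = 2,270.27 + 197.56 = 2,467.83 thousand.
Working-age population = 2,467.83 + 881.72 = 3,349.55 thousand.
Unemployment rate = 197.56 / 2,467.83 = 8.01%.
Labor force participation rate = 2,467.83 / 3,349.55 = 73.68%.

Labor force participation rate ≈ 73.68%; unemployment rate ≈ 8.01%.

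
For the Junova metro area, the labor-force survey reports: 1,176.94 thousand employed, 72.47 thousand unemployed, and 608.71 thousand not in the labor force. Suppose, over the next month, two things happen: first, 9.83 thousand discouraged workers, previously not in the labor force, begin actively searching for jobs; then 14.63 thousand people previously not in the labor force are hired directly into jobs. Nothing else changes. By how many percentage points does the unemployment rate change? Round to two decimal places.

The unemployment rate changes by +0.66 percentage points.

Initially, labor force = 1,176.94 + 72.47 = 1,249.41 thousand, so u = 72.47/1,249.41 = 5.80%.
After the first change, unemployed and labor force both rise by 9.83 → E = 1,176.94, U = 82.30, labor force = 1,259.24 thousand.
After the second change, employed and labor force both rise by 14.63; unemployed unchanged → E = 1,191.57, U = 82.30, labor force = 1,273.87 thousand.
New unemployment rate = 82.30 / 1,273.87 = 6.46%.
Change = 6.46% − 5.80% = +0.66 percentage points.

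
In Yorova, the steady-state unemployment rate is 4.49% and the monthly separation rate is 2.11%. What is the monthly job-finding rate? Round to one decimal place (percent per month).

Job-finding rate ≈ 44.9% per month.

From u* = s/(s+f): f = s·(1−u)/u.
f = 2.11 × (1 − 0.0449) / 0.0449 = 2.0153 / 0.0449 ≈ 44.9% per month.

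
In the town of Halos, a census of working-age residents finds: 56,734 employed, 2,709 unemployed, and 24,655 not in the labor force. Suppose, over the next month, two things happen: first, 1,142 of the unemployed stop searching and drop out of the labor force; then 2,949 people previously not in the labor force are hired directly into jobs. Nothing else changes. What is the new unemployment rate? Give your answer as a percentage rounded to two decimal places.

Initially, labor force = 56,734 + 2,709 = 59,443, so u = 2,709/59,443 = 4.56%.
After the first change, unemployed and labor force both fall by 1,142 → E = 56,734, U = 1,567, labor force = 58,301.
After the second change, employed and labor force both rise by 2,949; unemployed unchanged → E = 59,683, U = 1,567, labor force = 61,250.
New unemployment rate = 1,567 / 61,250 = 2.56%.

New unemployment rate ≈ 2.56%.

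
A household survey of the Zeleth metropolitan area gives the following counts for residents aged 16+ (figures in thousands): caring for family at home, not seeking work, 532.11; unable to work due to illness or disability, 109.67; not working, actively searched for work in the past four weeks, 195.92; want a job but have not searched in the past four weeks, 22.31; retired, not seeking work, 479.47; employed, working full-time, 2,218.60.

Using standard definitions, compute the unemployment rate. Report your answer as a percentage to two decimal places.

Unemployment rate ≈ 8.11%.

Employed = 2,218.60 thousand.
Unemployed = 195.92 thousand.
Labor force = 2,218.60 + 195.92 = 2,414.52 thousand.
Unemployment rate = 195.92 / 2,414.52 = 8.11%.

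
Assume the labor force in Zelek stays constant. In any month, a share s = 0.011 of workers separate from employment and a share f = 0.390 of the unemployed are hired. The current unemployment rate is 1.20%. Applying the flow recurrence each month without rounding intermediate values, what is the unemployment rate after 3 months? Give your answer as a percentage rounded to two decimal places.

Unemployment rate after three months ≈ 2.41%.

With a fixed labor force, u_{t+1} = u_t + s·(1−u_t) − f·u_t = u_t·(1−s−f) + s.
Here 1−s−f = 0.599 and s = 0.011.
u_1 = 0.012000 × 0.599 + 0.011 = 0.018188.
u_2 = 0.018188 × 0.599 + 0.011 = 0.021895.
u_3 = 0.021895 × 0.599 + 0.011 = 0.024115.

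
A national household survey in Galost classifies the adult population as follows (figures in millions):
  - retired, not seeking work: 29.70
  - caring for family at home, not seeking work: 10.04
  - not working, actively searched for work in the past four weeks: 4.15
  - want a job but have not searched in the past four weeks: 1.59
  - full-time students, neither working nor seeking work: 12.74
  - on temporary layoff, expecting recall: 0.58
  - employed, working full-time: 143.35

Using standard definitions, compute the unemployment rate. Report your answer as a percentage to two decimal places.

Unemployment rate ≈ 3.19%.

Employed = 143.35 million.
Unemployed = 4.15 + 0.58 = 4.73 million (jobless and actively searching, or on temporary layoff).
Labor force = 143.35 + 4.73 = 148.08 million.
Unemployment rate = 4.73 / 148.08 = 3.19%.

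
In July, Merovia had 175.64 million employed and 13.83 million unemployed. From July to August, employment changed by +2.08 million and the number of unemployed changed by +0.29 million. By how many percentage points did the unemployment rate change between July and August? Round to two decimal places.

The unemployment rate changed by +0.06 percentage points.

July: labor force = 175.64 + 13.83 = 189.47; u = 13.83/189.47 = 7.30%.
August: labor force = 177.72 + 14.12 = 191.84; u = 14.12/191.84 = 7.36%.
Change = 7.36% − 7.30% = +0.06 pp.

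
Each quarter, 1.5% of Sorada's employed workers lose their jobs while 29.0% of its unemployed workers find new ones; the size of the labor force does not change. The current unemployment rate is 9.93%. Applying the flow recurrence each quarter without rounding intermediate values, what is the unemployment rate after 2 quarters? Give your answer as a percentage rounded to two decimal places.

Unemployment rate after two quarters ≈ 7.34%.

With a fixed labor force, u_{t+1} = u_t + s·(1−u_t) − f·u_t = u_t·(1−s−f) + s.
Here 1−s−f = 0.695 and s = 0.015.
u_1 = 0.099300 × 0.695 + 0.015 = 0.084013.
u_2 = 0.084013 × 0.695 + 0.015 = 0.073389.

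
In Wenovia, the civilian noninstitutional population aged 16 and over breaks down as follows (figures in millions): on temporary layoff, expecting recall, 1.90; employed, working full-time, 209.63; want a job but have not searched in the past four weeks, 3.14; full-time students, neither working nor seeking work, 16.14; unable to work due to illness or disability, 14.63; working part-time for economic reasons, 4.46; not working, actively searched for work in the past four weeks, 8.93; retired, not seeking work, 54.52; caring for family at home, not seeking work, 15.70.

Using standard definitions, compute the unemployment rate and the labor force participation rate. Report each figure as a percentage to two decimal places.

Unemployment rate ≈ 4.82%; labor force participation rate ≈ 68.35%.

Employed = 209.63 + 4.46 = 214.09 million (anyone who worked, including part-time for economic reasons, counts as employed).
Unemployed = 1.90 + 8.93 = 10.83 million (jobless and actively searching, or on temporary layoff).
Labor force = 214.09 + 10.83 = 224.92 million.
Not in labor force = 3.14 + 16.14 + 14.63 + 54.52 + 15.70 = 104.13 million (those not working and not actively searching are outside the labor force — including those who want a job but have given up searching).
Civilian working-age population = 224.92 + 104.13 = 329.05 million.
Unemployment rate = 10.83 / 224.92 = 4.82%.
Labor force participation rate = 224.92 / 329.05 = 68.35%.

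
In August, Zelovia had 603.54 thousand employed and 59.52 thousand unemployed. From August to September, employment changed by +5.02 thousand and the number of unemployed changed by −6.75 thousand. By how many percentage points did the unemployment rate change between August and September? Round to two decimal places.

The unemployment rate changed by −1.00 percentage points.

August: labor force = 603.54 + 59.52 = 663.06; u = 59.52/663.06 = 8.98%.
September: labor force = 608.56 + 52.77 = 661.33; u = 52.77/661.33 = 7.98%.
Change = 7.98% − 8.98% = −1.00 pp.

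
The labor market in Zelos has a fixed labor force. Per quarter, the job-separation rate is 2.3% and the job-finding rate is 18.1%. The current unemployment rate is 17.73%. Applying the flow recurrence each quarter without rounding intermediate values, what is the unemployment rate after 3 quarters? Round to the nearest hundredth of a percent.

Unemployment rate after three quarters ≈ 14.53%.

With a fixed labor force, u_{t+1} = u_t + s·(1−u_t) − f·u_t = u_t·(1−s−f) + s.
Here 1−s−f = 0.796 and s = 0.023.
u_1 = 0.177300 × 0.796 + 0.023 = 0.164131.
u_2 = 0.164131 × 0.796 + 0.023 = 0.153648.
u_3 = 0.153648 × 0.796 + 0.023 = 0.145304.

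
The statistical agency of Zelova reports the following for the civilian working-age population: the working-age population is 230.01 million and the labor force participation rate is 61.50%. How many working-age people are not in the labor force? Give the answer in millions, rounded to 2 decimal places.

Share not in the labor force = 1 − 0.6150 = 0.3850.
Not in labor force = 0.3850 × 230.01 ≈ 88.55 million.

About 88.55 million are not in the labor force.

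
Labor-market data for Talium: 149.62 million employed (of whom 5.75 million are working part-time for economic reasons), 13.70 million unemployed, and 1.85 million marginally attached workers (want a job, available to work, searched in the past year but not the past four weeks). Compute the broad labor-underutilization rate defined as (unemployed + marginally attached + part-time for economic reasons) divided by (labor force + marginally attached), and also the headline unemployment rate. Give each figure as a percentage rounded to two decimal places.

Labor force = 149.62 + 13.70 = 163.32 million.
Numerator = 13.70 + 1.85 + 5.75 = 21.30 million.
Denominator = 163.32 + 1.85 = 165.17 million.
Broad rate = 21.30 / 165.17 = 12.90%.
Headline unemployment rate = 13.70 / 163.32 = 8.39%.

Broad underutilization rate ≈ 12.90%; headline unemployment rate ≈ 8.39%.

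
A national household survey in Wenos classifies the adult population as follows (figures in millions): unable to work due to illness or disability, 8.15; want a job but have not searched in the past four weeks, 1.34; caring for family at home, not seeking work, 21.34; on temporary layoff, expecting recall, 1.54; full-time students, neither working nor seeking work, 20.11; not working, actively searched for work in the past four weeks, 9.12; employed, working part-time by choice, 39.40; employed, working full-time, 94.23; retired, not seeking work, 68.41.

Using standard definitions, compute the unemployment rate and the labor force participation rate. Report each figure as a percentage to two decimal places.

Employed = 39.40 + 94.23 = 133.63 million.
Unemployed = 1.54 + 9.12 = 10.66 million (jobless and actively searching, or on temporary layoff).
Labor force = 133.63 + 10.66 = 144.29 million.
Not in labor force = 8.15 + 1.34 + 21.34 + 20.11 + 68.41 = 119.35 million (those not working and not actively searching are outside the labor force — including those who want a job but have given up searching).
Civilian working-age population = 144.29 + 119.35 = 263.64 million.
Unemployment rate = 10.66 / 144.29 = 7.39%.
Labor force participation rate = 144.29 / 263.64 = 54.73%.

Unemployment rate ≈ 7.39%; labor force participation rate ≈ 54.73%.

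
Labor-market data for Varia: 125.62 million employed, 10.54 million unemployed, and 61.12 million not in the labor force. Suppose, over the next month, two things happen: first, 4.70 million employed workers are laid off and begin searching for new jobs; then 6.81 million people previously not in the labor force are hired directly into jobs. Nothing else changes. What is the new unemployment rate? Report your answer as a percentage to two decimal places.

New unemployment rate ≈ 10.66%.

Initially, labor force = 125.62 + 10.54 = 136.16 million, so u = 10.54/136.16 = 7.74%.
After the first change, employed falls and unemployed rises by 4.70; labor force unchanged → E = 120.92, U = 15.24, labor force = 136.16 million.
After the second change, employed and labor force both rise by 6.81; unemployed unchanged → E = 127.73, U = 15.24, labor force = 142.97 million.
New unemployment rate = 15.24 / 142.97 = 10.66%.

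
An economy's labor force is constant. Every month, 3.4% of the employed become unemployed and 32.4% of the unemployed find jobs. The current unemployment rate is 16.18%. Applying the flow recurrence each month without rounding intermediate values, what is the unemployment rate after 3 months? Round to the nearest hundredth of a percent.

Unemployment rate after three months ≈ 11.27%.

With a fixed labor force, u_{t+1} = u_t + s·(1−u_t) − f·u_t = u_t·(1−s−f) + s.
Here 1−s−f = 0.642 and s = 0.034.
u_1 = 0.161800 × 0.642 + 0.034 = 0.137876.
u_2 = 0.137876 × 0.642 + 0.034 = 0.122516.
u_3 = 0.122516 × 0.642 + 0.034 = 0.112655.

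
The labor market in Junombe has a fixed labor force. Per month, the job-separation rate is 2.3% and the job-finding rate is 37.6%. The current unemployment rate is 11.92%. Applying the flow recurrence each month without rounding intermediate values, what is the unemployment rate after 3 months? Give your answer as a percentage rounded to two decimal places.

With a fixed labor force, u_{t+1} = u_t + s·(1−u_t) − f·u_t = u_t·(1−s−f) + s.
Here 1−s−f = 0.601 and s = 0.023.
u_1 = 0.119200 × 0.601 + 0.023 = 0.094639.
u_2 = 0.094639 × 0.601 + 0.023 = 0.079878.
u_3 = 0.079878 × 0.601 + 0.023 = 0.071007.

Unemployment rate after three months ≈ 7.10%.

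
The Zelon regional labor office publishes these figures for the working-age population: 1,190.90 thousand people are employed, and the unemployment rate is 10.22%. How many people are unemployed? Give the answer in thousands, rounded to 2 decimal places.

About 135.56 thousand are unemployed.

Let U be the number unemployed. The labor force is E + U, and U/(E+U) = 0.1022.
So U = 0.1022 × 1,190.90 / (1 − 0.1022) = 121.7100 / 0.8978 ≈ 135.56 thousand.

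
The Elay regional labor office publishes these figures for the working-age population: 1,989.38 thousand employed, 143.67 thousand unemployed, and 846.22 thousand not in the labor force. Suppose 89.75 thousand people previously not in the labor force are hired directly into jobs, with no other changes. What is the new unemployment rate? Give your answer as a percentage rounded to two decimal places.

New unemployment rate ≈ 6.46%.

Initially, labor force = 1,989.38 + 143.67 = 2,133.05 thousand, so u = 143.67/2,133.05 = 6.74%.
After the change, employed and labor force both rise by 89.75; unemployed unchanged → E = 2,079.13, U = 143.67, labor force = 2,222.80 thousand.
New unemployment rate = 143.67 / 2,222.80 = 6.46%.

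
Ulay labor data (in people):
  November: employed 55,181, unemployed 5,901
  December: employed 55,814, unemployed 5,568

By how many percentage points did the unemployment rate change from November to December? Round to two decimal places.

The unemployment rate changed by −0.59 percentage points.

November: labor force = 55,181 + 5,901 = 61,082; u = 5,901/61,082 = 9.66%.
December: labor force = 55,814 + 5,568 = 61,382; u = 5,568/61,382 = 9.07%.
Change = 9.07% − 9.66% = −0.59 pp.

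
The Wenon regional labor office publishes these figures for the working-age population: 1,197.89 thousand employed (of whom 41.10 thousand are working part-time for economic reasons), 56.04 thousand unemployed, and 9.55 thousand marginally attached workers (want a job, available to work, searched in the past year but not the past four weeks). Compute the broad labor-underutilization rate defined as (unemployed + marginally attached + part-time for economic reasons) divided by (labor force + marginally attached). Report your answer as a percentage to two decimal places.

Broad underutilization rate ≈ 8.44%.

Labor force = 1,197.89 + 56.04 = 1,253.93 thousand.
Numerator = 56.04 + 9.55 + 41.10 = 106.69 thousand.
Denominator = 1,253.93 + 9.55 = 1,263.48 thousand.
Broad rate = 106.69 / 1,263.48 = 8.44%.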